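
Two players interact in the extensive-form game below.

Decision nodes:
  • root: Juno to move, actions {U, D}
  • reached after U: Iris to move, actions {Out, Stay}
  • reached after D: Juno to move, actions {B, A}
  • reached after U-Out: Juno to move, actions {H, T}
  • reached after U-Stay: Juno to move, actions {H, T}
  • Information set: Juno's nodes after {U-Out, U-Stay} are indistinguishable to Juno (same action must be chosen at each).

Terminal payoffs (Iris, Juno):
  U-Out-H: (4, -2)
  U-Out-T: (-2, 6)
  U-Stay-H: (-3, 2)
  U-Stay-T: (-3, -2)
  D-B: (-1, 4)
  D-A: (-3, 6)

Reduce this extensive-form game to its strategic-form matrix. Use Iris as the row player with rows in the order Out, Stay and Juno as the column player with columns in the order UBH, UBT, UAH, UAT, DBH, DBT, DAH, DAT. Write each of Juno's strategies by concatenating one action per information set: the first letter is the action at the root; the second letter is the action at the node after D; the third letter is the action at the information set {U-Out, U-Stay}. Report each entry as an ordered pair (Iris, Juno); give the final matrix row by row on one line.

          UBH      UBT      UAH      UAT      DBH      DBT      DAH      DAT
 Out   (4,-2)   (-2,6)   (4,-2)   (-2,6)   (-1,4)   (-1,4)   (-3,6)   (-3,6)
Stay   (-3,2)  (-3,-2)   (-3,2)  (-3,-2)   (-1,4)   (-1,4)   (-3,6)   (-3,6)

Out: (4,-2) (-2,6) (4,-2) (-2,6) (-1,4) (-1,4) (-3,6) (-3,6) | Stay: (-3,2) (-3,-2) (-3,2) (-3,-2) (-1,4) (-1,4) (-3,6) (-3,6)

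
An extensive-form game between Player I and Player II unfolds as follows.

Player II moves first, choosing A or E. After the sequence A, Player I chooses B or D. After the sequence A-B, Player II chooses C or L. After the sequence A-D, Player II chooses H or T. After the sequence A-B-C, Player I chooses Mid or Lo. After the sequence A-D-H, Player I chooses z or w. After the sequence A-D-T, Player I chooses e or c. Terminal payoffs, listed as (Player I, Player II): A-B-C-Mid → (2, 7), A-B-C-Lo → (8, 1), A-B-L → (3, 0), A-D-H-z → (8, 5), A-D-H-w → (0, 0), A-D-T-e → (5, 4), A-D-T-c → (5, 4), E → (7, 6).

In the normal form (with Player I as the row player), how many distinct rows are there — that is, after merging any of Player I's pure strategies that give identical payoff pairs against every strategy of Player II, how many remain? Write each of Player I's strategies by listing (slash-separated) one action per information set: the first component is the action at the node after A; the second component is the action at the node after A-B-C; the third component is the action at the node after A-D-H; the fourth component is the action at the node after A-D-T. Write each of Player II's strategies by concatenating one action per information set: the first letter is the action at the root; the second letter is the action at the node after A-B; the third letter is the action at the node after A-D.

4

Player I has 16 pure strategies: B/Mid/z/e, B/Mid/z/c, B/Mid/w/e, B/Mid/w/c, B/Lo/z/e, B/Lo/z/c, B/Lo/w/e, B/Lo/w/c, D/Mid/z/e, D/Mid/z/c, D/Mid/w/e, D/Mid/w/c, D/Lo/z/e, D/Lo/z/c, D/Lo/w/e, D/Lo/w/c. Columns: ACH, ACT, ALH, ALT, ECH, ECT, ELH, ELT.
{B/Mid/z/e, B/Mid/z/c, B/Mid/w/e, B/Mid/w/c} → row (2,7) (2,7) (3,0) (3,0) (7,6) (7,6) (7,6) (7,6)
{B/Lo/z/e, B/Lo/z/c, B/Lo/w/e, B/Lo/w/c} → row (8,1) (8,1) (3,0) (3,0) (7,6) (7,6) (7,6) (7,6)
{D/Mid/z/e, D/Mid/z/c, D/Lo/z/e, D/Lo/z/c} → row (8,5) (5,4) (8,5) (5,4) (7,6) (7,6) (7,6) (7,6)
{D/Mid/w/e, D/Mid/w/c, D/Lo/w/e, D/Lo/w/c} → row (0,0) (5,4) (0,0) (5,4) (7,6) (7,6) (7,6) (7,6)
That's 4 distinct rows out of 16 strategies.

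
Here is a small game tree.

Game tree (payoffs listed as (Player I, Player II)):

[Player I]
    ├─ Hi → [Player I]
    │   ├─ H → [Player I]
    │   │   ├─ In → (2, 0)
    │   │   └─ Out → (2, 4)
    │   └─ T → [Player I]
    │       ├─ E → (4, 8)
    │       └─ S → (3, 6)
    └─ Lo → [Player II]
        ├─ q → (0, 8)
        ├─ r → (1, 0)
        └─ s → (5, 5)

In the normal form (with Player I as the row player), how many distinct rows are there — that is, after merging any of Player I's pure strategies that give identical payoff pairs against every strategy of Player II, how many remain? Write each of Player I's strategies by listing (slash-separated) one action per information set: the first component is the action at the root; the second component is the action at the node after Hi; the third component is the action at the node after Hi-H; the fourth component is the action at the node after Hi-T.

Player I has 16 pure strategies: Hi/H/In/E, Hi/H/In/S, Hi/H/Out/E, Hi/H/Out/S, Hi/T/In/E, Hi/T/In/S, Hi/T/Out/E, Hi/T/Out/S, Lo/H/In/E, Lo/H/In/S, Lo/H/Out/E, Lo/H/Out/S, Lo/T/In/E, Lo/T/In/S, Lo/T/Out/E, Lo/T/Out/S. Columns: q, r, s.
{Hi/H/In/E, Hi/H/In/S} → row (2,0) (2,0) (2,0)
{Hi/H/Out/E, Hi/H/Out/S} → row (2,4) (2,4) (2,4)
{Hi/T/In/E, Hi/T/Out/E} → row (4,8) (4,8) (4,8)
{Hi/T/In/S, Hi/T/Out/S} → row (3,6) (3,6) (3,6)
{Lo/H/In/E, Lo/H/In/S, Lo/H/Out/E, Lo/H/Out/S, Lo/T/In/E, Lo/T/In/S, Lo/T/Out/E, Lo/T/Out/S} → row (0,8) (1,0) (5,5)
That's 5 distinct rows out of 16 strategies.

5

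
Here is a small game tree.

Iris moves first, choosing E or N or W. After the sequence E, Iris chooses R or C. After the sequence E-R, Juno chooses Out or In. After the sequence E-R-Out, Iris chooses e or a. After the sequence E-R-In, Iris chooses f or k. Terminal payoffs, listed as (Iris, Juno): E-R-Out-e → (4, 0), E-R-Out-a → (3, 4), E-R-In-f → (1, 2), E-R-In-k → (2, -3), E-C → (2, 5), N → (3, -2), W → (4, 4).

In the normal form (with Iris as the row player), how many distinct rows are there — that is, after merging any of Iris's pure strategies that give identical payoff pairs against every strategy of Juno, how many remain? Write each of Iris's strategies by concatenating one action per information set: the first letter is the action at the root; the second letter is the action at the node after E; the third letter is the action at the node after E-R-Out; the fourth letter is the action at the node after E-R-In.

7

Iris has 24 pure strategies: ERef, ERek, ERaf, ERak, ECef, ECek, ECaf, ECak, NRef, NRek, NRaf, NRak, NCef, NCek, NCaf, NCak, WRef, WRek, WRaf, WRak, WCef, WCek, WCaf, WCak. Columns: Out, In.
{ERef} → row (4,0) (1,2)
{ERek} → row (4,0) (2,-3)
{ERaf} → row (3,4) (1,2)
{ERak} → row (3,4) (2,-3)
{ECef, ECek, ECaf, ECak} → row (2,5) (2,5)
{NRef, NRek, NRaf, NRak, NCef, NCek, NCaf, NCak} → row (3,-2) (3,-2)
{WRef, WRek, WRaf, WRak, WCef, WCek, WCaf, WCak} → row (4,4) (4,4)
That's 7 distinct rows out of 24 strategies.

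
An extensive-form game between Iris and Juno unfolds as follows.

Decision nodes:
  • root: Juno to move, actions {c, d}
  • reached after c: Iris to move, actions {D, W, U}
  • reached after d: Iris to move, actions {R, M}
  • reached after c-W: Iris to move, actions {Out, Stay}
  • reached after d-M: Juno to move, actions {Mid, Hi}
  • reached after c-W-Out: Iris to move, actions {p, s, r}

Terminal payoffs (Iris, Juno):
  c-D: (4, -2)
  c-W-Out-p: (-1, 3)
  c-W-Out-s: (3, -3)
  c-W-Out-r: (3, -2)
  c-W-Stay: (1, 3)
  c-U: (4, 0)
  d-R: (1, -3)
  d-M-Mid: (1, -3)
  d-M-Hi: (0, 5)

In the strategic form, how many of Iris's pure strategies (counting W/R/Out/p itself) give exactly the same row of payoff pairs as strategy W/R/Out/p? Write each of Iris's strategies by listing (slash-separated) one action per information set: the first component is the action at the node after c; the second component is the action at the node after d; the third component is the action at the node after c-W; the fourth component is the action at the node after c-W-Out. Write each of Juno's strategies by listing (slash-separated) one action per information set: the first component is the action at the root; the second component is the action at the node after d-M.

1

Row for W/R/Out/p (columns c/Mid, c/Hi, d/Mid, d/Hi): (-1,3) (-1,3) (1,-3) (1,-3).
Every one of Iris's information sets is on the play path for some reply by Juno when Iris follows W/R/Out/p.
Changing the action at any of them therefore changes at least one column, so only W/R/Out/p itself gives this row.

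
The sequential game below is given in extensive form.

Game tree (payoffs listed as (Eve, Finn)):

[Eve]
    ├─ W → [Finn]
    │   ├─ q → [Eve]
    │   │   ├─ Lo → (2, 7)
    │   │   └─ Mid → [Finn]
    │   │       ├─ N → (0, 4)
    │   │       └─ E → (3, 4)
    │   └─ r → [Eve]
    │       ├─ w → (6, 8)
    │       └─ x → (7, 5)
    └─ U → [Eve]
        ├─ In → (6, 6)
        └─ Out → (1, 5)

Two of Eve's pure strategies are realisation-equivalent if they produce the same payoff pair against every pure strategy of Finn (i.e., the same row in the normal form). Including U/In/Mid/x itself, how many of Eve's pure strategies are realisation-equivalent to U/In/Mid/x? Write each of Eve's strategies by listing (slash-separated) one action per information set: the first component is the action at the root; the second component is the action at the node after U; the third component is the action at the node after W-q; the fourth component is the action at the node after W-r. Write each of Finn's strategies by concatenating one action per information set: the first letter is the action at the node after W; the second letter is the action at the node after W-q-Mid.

Row for U/In/Mid/x (columns qN, qE, rN, rE): (6,6) (6,6) (6,6) (6,6).
Under U/In/Mid/x, Eve's choice at the node after W-q and at the node after W-r can never be reached regardless of what Finn does, so varying those choices leaves every outcome unchanged.
Holding the reachable choices fixed and varying the unreachable ones freely already gives 2 × 2 = 4 equivalent strategies.
No other strategy reproduces this row, so those 4 are the full class: U/In/Lo/w, U/In/Lo/x, U/In/Mid/w, U/In/Mid/x.

4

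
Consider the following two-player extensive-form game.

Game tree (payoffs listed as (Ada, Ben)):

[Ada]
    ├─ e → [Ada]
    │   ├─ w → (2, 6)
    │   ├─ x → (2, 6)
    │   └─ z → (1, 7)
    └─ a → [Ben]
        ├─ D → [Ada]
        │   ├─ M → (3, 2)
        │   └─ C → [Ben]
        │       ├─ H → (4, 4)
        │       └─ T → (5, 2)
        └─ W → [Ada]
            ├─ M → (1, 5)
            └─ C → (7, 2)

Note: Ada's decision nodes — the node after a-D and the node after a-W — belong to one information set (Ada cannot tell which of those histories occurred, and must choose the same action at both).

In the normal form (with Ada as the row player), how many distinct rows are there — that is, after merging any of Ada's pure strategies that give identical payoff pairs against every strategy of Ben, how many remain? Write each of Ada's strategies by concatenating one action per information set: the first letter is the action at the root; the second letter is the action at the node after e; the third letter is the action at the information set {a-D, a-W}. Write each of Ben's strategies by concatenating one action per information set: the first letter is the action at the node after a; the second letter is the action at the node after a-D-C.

4

Ada has 12 pure strategies: ewM, ewC, exM, exC, ezM, ezC, awM, awC, axM, axC, azM, azC. Columns: DH, DT, WH, WT.
{ewM, ewC, exM, exC} → row (2,6) (2,6) (2,6) (2,6)
{ezM, ezC} → row (1,7) (1,7) (1,7) (1,7)
{awM, axM, azM} → row (3,2) (3,2) (1,5) (1,5)
{awC, axC, azC} → row (4,4) (5,2) (7,2) (7,2)
That's 4 distinct rows out of 12 strategies.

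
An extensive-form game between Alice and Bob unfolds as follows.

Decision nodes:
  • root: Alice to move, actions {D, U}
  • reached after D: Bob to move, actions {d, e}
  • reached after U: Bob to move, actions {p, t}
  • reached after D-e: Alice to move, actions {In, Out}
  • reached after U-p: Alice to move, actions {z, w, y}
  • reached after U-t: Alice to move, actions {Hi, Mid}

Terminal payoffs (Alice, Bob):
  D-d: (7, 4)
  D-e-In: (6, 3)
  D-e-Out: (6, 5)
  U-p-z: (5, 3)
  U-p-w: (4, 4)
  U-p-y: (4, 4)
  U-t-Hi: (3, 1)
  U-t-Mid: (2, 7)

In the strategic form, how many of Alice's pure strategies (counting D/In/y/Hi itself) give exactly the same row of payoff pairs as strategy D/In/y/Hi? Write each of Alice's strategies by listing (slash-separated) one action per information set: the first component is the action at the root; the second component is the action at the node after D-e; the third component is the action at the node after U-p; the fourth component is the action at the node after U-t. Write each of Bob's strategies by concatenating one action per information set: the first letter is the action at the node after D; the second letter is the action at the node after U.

Row for D/In/y/Hi (columns dp, dt, ep, et): (7,4) (7,4) (6,3) (6,3).
Under D/In/y/Hi, Alice's choice at the node after U-p and at the node after U-t can never be reached regardless of what Bob does, so varying those choices leaves every outcome unchanged.
Holding the reachable choices fixed and varying the unreachable ones freely already gives 3 × 2 = 6 equivalent strategies.
No other strategy reproduces this row, so those 6 are the full class: D/In/z/Hi, D/In/z/Mid, D/In/w/Hi, D/In/w/Mid, D/In/y/Hi, D/In/y/Mid.

6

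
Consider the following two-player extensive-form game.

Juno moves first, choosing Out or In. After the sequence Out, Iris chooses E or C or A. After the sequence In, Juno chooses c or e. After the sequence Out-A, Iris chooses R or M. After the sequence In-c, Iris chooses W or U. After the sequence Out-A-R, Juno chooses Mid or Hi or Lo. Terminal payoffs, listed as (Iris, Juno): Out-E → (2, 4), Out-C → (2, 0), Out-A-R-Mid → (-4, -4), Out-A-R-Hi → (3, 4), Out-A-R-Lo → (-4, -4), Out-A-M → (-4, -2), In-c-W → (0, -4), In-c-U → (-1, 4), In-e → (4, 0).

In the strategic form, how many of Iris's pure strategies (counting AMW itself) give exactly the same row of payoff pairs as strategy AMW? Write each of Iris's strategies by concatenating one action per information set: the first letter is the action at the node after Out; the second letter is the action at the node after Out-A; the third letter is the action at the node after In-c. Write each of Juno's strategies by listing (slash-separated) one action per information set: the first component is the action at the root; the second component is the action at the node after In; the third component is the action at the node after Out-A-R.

1

Row for AMW (columns Out/c/Mid, Out/c/Hi, Out/c/Lo, Out/e/Mid, Out/e/Hi, Out/e/Lo, In/c/Mid, In/c/Hi, In/c/Lo, In/e/Mid, In/e/Hi, In/e/Lo): (-4,-2) (-4,-2) (-4,-2) (-4,-2) (-4,-2) (-4,-2) (0,-4) (0,-4) (0,-4) (4,0) (4,0) (4,0).
Every one of Iris's information sets is on the play path for some reply by Juno when Iris follows AMW.
Changing the action at any of them therefore changes at least one column, so only AMW itself gives this row.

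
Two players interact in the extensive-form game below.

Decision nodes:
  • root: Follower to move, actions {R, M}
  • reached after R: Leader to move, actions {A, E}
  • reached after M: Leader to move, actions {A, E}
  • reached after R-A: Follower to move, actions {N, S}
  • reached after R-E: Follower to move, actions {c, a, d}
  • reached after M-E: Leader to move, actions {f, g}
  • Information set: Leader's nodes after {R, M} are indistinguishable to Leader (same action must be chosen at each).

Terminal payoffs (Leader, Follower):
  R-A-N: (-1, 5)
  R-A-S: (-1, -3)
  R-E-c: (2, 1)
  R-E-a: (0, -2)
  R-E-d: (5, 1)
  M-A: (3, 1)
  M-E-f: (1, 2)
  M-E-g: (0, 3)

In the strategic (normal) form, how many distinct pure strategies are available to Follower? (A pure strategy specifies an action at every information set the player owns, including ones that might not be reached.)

Follower owns the root with actions {R, M} — two choices.
Follower owns the node after R-A with actions {N, S} — two choices.
Follower owns the node after R-E with actions {c, a, d} — three choices.
A pure strategy fixes one action at each information set independently, so the count is the product 2 × 2 × 3 = 12.

12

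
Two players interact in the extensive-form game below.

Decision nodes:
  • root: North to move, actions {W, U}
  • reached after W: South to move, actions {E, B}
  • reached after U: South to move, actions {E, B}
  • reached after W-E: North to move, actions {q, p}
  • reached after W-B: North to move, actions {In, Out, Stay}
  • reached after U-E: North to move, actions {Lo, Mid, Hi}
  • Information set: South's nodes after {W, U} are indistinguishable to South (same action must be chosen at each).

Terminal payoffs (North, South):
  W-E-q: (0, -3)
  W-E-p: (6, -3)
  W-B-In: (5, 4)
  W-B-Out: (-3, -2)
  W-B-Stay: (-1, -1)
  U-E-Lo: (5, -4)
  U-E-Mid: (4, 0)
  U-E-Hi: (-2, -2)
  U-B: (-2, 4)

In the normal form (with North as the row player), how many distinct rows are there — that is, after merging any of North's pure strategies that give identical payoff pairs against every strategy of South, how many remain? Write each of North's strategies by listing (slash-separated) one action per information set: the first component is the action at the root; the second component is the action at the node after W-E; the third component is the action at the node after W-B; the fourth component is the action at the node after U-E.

9

North has 36 pure strategies: W/q/In/Lo, W/q/In/Mid, W/q/In/Hi, W/q/Out/Lo, W/q/Out/Mid, W/q/Out/Hi, W/q/Stay/Lo, W/q/Stay/Mid, W/q/Stay/Hi, W/p/In/Lo, W/p/In/Mid, W/p/In/Hi, W/p/Out/Lo, W/p/Out/Mid, W/p/Out/Hi, W/p/Stay/Lo, W/p/Stay/Mid, W/p/Stay/Hi, U/q/In/Lo, U/q/In/Mid, U/q/In/Hi, U/q/Out/Lo, U/q/Out/Mid, U/q/Out/Hi, U/q/Stay/Lo, U/q/Stay/Mid, U/q/Stay/Hi, U/p/In/Lo, U/p/In/Mid, U/p/In/Hi, U/p/Out/Lo, U/p/Out/Mid, U/p/Out/Hi, U/p/Stay/Lo, U/p/Stay/Mid, U/p/Stay/Hi. Columns: E, B.
{W/q/In/Lo, W/q/In/Mid, W/q/In/Hi} → row (0,-3) (5,4)
{W/q/Out/Lo, W/q/Out/Mid, W/q/Out/Hi} → row (0,-3) (-3,-2)
{W/q/Stay/Lo, W/q/Stay/Mid, W/q/Stay/Hi} → row (0,-3) (-1,-1)
{W/p/In/Lo, W/p/In/Mid, W/p/In/Hi} → row (6,-3) (5,4)
{W/p/Out/Lo, W/p/Out/Mid, W/p/Out/Hi} → row (6,-3) (-3,-2)
{W/p/Stay/Lo, W/p/Stay/Mid, W/p/Stay/Hi} → row (6,-3) (-1,-1)
{U/q/In/Lo, U/q/Out/Lo, U/q/Stay/Lo, U/p/In/Lo, U/p/Out/Lo, U/p/Stay/Lo} → row (5,-4) (-2,4)
{U/q/In/Mid, U/q/Out/Mid, U/q/Stay/Mid, U/p/In/Mid, U/p/Out/Mid, U/p/Stay/Mid} → row (4,0) (-2,4)
{U/q/In/Hi, U/q/Out/Hi, U/q/Stay/Hi, U/p/In/Hi, U/p/Out/Hi, U/p/Stay/Hi} → row (-2,-2) (-2,4)
That's 9 distinct rows out of 36 strategies.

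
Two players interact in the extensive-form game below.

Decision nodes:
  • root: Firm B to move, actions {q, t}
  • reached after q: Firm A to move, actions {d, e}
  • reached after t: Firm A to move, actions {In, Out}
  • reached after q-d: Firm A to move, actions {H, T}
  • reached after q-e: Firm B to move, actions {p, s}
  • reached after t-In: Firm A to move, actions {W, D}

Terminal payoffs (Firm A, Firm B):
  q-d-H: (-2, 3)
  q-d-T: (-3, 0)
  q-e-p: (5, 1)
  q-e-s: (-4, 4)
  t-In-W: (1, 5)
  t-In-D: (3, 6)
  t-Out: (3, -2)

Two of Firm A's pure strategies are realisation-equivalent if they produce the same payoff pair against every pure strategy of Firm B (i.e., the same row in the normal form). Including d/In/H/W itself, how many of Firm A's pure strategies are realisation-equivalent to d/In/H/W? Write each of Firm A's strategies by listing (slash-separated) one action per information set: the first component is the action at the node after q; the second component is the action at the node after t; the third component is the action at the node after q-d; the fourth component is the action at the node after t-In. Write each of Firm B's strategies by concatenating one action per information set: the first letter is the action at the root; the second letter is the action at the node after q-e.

Row for d/In/H/W (columns qp, qs, tp, ts): (-2,3) (-2,3) (1,5) (1,5).
Every one of Firm A's information sets is on the play path for some reply by Firm B when Firm A follows d/In/H/W.
Changing the action at any of them therefore changes at least one column, so only d/In/H/W itself gives this row.

1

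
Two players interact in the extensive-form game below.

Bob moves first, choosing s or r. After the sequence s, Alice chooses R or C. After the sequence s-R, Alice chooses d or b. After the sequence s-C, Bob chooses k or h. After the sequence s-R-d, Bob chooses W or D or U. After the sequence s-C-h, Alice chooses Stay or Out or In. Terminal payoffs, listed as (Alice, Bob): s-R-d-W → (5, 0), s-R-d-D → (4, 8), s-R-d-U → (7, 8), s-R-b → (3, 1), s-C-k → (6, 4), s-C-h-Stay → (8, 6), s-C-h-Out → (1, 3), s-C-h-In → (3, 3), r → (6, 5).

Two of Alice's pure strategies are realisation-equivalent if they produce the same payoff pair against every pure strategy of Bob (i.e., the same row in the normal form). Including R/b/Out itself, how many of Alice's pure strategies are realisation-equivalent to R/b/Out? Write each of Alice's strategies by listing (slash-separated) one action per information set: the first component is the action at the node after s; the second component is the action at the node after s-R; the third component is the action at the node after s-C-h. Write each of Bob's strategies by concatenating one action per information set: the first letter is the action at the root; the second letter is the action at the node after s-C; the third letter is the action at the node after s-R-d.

3

Row for R/b/Out (columns skW, skD, skU, shW, shD, shU, rkW, rkD, rkU, rhW, rhD, rhU): (3,1) (3,1) (3,1) (3,1) (3,1) (3,1) (6,5) (6,5) (6,5) (6,5) (6,5) (6,5).
Under R/b/Out, Alice's choice at the node after s-C-h can never be reached regardless of what Bob does, so varying those choices leaves every outcome unchanged.
Holding the reachable choices fixed and varying the unreachable one freely already gives 3 equivalent strategies.
No other strategy reproduces this row, so those 3 are the full class: R/b/Stay, R/b/Out, R/b/In.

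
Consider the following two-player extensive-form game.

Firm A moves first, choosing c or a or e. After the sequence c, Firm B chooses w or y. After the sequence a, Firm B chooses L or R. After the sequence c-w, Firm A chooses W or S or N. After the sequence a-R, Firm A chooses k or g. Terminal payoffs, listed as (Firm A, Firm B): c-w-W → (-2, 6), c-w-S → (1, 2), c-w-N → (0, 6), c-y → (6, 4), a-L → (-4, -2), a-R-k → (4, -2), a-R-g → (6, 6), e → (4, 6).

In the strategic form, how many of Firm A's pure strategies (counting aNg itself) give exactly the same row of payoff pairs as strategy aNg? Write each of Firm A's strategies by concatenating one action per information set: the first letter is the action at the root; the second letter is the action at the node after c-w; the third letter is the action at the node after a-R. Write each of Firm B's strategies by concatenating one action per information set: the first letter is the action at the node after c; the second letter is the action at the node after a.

3

Row for aNg (columns wL, wR, yL, yR): (-4,-2) (6,6) (-4,-2) (6,6).
Under aNg, Firm A's choice at the node after c-w can never be reached regardless of what Firm B does, so varying those choices leaves every outcome unchanged.
Holding the reachable choices fixed and varying the unreachable one freely already gives 3 equivalent strategies.
No other strategy reproduces this row, so those 3 are the full class: aWg, aSg, aNg.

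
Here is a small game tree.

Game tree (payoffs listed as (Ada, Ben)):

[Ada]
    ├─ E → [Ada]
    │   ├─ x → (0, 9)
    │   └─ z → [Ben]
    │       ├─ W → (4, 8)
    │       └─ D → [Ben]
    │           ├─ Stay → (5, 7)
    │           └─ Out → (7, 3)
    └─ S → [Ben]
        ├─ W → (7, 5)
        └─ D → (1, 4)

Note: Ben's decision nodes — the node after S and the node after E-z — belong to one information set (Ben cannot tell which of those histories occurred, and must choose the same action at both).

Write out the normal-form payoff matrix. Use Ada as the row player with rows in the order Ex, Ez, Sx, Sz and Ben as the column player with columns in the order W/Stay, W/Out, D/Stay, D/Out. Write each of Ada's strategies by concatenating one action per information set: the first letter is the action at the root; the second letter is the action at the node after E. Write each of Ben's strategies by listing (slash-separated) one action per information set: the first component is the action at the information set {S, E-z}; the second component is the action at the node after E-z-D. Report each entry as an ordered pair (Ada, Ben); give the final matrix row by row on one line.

       W/Stay    W/Out   D/Stay    D/Out
  Ex    (0,9)    (0,9)    (0,9)    (0,9)
  Ez    (4,8)    (4,8)    (5,7)    (7,3)
  Sx    (7,5)    (7,5)    (1,4)    (1,4)
  Sz    (7,5)    (7,5)    (1,4)    (1,4)

Ex: (0,9) (0,9) (0,9) (0,9) | Ez: (4,8) (4,8) (5,7) (7,3) | Sx: (7,5) (7,5) (1,4) (1,4) | Sz: (7,5) (7,5) (1,4) (1,4)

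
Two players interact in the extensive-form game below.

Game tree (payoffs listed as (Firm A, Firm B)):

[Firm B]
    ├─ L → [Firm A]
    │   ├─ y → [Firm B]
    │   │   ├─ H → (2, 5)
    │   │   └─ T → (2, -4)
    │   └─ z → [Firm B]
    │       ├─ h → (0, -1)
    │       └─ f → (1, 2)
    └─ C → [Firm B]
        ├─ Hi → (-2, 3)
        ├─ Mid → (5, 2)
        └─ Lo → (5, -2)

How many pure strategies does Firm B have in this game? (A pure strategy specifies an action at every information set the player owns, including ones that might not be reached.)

Firm B owns the root with actions {L, C} — two choices.
Firm B owns the node after C with actions {Hi, Mid, Lo} — three choices.
Firm B owns the node after L-y with actions {H, T} — two choices.
Firm B owns the node after L-z with actions {h, f} — two choices.
A pure strategy fixes one action at each information set independently, so the count is the product 2 × 3 × 2 × 2 = 24.

24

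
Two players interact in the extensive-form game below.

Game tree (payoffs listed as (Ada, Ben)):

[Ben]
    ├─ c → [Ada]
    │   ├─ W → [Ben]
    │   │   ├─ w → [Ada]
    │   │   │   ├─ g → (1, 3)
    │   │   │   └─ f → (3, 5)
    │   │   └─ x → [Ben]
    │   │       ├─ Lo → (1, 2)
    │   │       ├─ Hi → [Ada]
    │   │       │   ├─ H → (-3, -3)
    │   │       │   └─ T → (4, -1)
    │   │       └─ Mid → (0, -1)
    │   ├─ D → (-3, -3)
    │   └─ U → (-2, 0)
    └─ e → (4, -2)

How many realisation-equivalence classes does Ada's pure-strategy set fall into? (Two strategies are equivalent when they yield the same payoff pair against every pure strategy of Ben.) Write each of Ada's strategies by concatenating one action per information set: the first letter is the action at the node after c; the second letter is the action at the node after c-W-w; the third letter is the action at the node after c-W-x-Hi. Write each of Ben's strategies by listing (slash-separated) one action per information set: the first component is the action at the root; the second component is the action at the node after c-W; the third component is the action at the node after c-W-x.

6

Ada has 12 pure strategies: WgH, WgT, WfH, WfT, DgH, DgT, DfH, DfT, UgH, UgT, UfH, UfT. Columns: c/w/Lo, c/w/Hi, c/w/Mid, c/x/Lo, c/x/Hi, c/x/Mid, e/w/Lo, e/w/Hi, e/w/Mid, e/x/Lo, e/x/Hi, e/x/Mid.
{WgH} → row (1,3) (1,3) (1,3) (1,2) (-3,-3) (0,-1) (4,-2) (4,-2) (4,-2) (4,-2) (4,-2) (4,-2)
{WgT} → row (1,3) (1,3) (1,3) (1,2) (4,-1) (0,-1) (4,-2) (4,-2) (4,-2) (4,-2) (4,-2) (4,-2)
{WfH} → row (3,5) (3,5) (3,5) (1,2) (-3,-3) (0,-1) (4,-2) (4,-2) (4,-2) (4,-2) (4,-2) (4,-2)
{WfT} → row (3,5) (3,5) (3,5) (1,2) (4,-1) (0,-1) (4,-2) (4,-2) (4,-2) (4,-2) (4,-2) (4,-2)
{DgH, DgT, DfH, DfT} → row (-3,-3) (-3,-3) (-3,-3) (-3,-3) (-3,-3) (-3,-3) (4,-2) (4,-2) (4,-2) (4,-2) (4,-2) (4,-2)
{UgH, UgT, UfH, UfT} → row (-2,0) (-2,0) (-2,0) (-2,0) (-2,0) (-2,0) (4,-2) (4,-2) (4,-2) (4,-2) (4,-2) (4,-2)
That's 6 distinct rows out of 12 strategies.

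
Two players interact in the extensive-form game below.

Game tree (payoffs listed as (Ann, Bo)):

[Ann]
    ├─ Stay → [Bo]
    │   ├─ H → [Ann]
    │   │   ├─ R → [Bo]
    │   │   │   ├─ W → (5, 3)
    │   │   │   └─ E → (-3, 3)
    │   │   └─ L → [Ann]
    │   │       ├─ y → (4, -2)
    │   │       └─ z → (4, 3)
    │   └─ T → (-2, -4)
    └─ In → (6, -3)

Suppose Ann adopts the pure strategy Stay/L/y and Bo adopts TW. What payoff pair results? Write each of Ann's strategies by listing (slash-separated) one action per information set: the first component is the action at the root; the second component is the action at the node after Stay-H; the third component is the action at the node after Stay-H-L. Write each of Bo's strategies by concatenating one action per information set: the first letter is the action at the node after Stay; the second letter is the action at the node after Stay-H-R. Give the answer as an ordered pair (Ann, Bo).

(-2, -4)

Trace the play path from the root:
  Ann plays Stay
  Bo plays T at [Stay]
→ terminal payoff (-2, -4).
(Ann's choice at the node after Stay-H is never reached on this path, so it doesn't affect the outcome.)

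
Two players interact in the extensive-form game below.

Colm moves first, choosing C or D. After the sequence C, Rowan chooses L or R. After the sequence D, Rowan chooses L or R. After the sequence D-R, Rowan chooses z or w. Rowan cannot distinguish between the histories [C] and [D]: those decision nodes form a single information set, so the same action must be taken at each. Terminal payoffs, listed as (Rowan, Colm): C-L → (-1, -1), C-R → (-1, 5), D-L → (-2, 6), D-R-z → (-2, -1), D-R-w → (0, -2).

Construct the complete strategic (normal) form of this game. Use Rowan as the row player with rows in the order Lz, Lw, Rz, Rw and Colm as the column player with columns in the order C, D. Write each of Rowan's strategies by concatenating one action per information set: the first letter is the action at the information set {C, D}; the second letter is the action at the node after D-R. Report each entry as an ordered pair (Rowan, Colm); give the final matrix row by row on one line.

Lz: (-1,-1) (-2,6) | Lw: (-1,-1) (-2,6) | Rz: (-1,5) (-2,-1) | Rw: (-1,5) (0,-2)

Row Lz: C→(-1,-1), D→(-2,6)
Row Lw: C→(-1,-1), D→(-2,6)
Row Rz: C→(-1,5), D→(-2,-1)
Row Rw: C→(-1,5), D→(0,-2)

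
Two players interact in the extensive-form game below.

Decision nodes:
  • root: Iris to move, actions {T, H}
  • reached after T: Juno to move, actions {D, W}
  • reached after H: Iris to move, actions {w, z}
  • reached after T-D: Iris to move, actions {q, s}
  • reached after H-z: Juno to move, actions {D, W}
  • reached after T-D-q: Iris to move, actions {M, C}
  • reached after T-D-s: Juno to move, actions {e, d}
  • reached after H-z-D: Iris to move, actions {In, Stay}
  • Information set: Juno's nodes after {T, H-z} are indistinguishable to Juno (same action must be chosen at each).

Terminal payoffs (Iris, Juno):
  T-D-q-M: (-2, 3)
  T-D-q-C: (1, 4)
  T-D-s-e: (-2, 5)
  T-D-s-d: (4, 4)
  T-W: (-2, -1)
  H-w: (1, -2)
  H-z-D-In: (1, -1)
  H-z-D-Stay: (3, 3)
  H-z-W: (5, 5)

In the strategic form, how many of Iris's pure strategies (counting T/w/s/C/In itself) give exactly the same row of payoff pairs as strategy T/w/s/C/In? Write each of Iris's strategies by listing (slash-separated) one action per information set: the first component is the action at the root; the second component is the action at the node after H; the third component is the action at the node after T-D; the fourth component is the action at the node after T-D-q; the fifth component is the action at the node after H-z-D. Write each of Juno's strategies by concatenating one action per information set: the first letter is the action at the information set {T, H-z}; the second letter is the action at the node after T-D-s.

Row for T/w/s/C/In (columns De, Dd, We, Wd): (-2,5) (4,4) (-2,-1) (-2,-1).
Under T/w/s/C/In, Iris's choice at the node after H and at the node after T-D-q and at the node after H-z-D can never be reached regardless of what Juno does, so varying those choices leaves every outcome unchanged.
Holding the reachable choices fixed and varying the unreachable ones freely already gives 2 × 2 × 2 = 8 equivalent strategies.
No other strategy reproduces this row, so those 8 are the full class: T/w/s/M/In, T/w/s/M/Stay, T/w/s/C/In, T/w/s/C/Stay, T/z/s/M/In, T/z/s/M/Stay, T/z/s/C/In, T/z/s/C/Stay.

8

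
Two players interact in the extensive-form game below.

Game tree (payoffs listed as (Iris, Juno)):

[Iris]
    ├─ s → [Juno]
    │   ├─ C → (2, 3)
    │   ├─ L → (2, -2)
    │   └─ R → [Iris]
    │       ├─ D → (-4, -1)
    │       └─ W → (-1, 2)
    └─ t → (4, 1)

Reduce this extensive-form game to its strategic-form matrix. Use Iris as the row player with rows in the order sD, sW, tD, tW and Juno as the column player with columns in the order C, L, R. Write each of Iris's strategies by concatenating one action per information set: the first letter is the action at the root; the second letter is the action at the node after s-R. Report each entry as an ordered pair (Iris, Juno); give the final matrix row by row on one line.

sD: (2,3) (2,-2) (-4,-1) | sW: (2,3) (2,-2) (-1,2) | tD: (4,1) (4,1) (4,1) | tW: (4,1) (4,1) (4,1)

Row sD: C→(2,3), L→(2,-2), R→(-4,-1)
Row sW: C→(2,3), L→(2,-2), R→(-1,2)
Row tD: C→(4,1), L→(4,1), R→(4,1)
Row tW: C→(4,1), L→(4,1), R→(4,1)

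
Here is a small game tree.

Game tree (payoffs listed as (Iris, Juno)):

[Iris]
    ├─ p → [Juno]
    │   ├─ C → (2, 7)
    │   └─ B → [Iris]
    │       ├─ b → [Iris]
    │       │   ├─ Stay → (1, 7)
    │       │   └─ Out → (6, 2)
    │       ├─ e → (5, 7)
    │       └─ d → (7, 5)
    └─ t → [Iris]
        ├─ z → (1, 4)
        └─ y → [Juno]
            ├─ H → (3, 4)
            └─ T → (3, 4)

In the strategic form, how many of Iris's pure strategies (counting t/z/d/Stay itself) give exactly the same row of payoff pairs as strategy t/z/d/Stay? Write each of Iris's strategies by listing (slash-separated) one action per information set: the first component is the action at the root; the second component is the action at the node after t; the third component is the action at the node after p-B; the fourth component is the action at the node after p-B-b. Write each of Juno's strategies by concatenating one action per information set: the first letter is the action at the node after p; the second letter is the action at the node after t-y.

Row for t/z/d/Stay (columns CH, CT, BH, BT): (1,4) (1,4) (1,4) (1,4).
Under t/z/d/Stay, Iris's choice at the node after p-B and at the node after p-B-b can never be reached regardless of what Juno does, so varying those choices leaves every outcome unchanged.
Holding the reachable choices fixed and varying the unreachable ones freely already gives 3 × 2 = 6 equivalent strategies.
No other strategy reproduces this row, so those 6 are the full class: t/z/b/Stay, t/z/b/Out, t/z/e/Stay, t/z/e/Out, t/z/d/Stay, t/z/d/Out.

6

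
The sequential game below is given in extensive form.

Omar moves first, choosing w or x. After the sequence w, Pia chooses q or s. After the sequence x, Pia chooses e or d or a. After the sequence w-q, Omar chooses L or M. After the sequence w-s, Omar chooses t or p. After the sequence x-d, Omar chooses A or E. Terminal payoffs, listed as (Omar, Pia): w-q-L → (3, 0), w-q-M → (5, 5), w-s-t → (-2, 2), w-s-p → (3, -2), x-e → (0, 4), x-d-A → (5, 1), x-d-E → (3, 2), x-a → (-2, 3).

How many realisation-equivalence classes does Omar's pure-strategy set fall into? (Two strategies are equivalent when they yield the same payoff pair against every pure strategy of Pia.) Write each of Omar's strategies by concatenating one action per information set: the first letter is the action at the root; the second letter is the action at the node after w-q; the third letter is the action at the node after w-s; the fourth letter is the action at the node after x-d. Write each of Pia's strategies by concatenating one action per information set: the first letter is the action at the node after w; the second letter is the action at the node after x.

Omar has 16 pure strategies: wLtA, wLtE, wLpA, wLpE, wMtA, wMtE, wMpA, wMpE, xLtA, xLtE, xLpA, xLpE, xMtA, xMtE, xMpA, xMpE. Columns: qe, qd, qa, se, sd, sa.
{wLtA, wLtE} → row (3,0) (3,0) (3,0) (-2,2) (-2,2) (-2,2)
{wLpA, wLpE} → row (3,0) (3,0) (3,0) (3,-2) (3,-2) (3,-2)
{wMtA, wMtE} → row (5,5) (5,5) (5,5) (-2,2) (-2,2) (-2,2)
{wMpA, wMpE} → row (5,5) (5,5) (5,5) (3,-2) (3,-2) (3,-2)
{xLtA, xLpA, xMtA, xMpA} → row (0,4) (5,1) (-2,3) (0,4) (5,1) (-2,3)
{xLtE, xLpE, xMtE, xMpE} → row (0,4) (3,2) (-2,3) (0,4) (3,2) (-2,3)
That's 6 distinct rows out of 16 strategies.

6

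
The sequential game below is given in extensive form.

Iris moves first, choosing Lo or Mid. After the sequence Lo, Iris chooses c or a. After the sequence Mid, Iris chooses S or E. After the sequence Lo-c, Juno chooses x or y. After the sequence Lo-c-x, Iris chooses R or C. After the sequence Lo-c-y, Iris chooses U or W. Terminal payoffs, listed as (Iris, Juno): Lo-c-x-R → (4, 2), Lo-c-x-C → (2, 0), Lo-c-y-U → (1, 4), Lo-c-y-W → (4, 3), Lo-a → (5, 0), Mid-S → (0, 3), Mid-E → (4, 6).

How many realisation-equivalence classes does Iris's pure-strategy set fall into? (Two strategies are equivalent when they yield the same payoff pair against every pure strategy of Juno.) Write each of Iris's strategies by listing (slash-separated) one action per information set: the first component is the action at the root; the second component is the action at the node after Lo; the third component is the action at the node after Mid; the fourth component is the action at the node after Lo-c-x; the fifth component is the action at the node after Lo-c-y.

Iris has 32 pure strategies: Lo/c/S/R/U, Lo/c/S/R/W, Lo/c/S/C/U, Lo/c/S/C/W, Lo/c/E/R/U, Lo/c/E/R/W, Lo/c/E/C/U, Lo/c/E/C/W, Lo/a/S/R/U, Lo/a/S/R/W, Lo/a/S/C/U, Lo/a/S/C/W, Lo/a/E/R/U, Lo/a/E/R/W, Lo/a/E/C/U, Lo/a/E/C/W, Mid/c/S/R/U, Mid/c/S/R/W, Mid/c/S/C/U, Mid/c/S/C/W, Mid/c/E/R/U, Mid/c/E/R/W, Mid/c/E/C/U, Mid/c/E/C/W, Mid/a/S/R/U, Mid/a/S/R/W, Mid/a/S/C/U, Mid/a/S/C/W, Mid/a/E/R/U, Mid/a/E/R/W, Mid/a/E/C/U, Mid/a/E/C/W. Columns: x, y.
{Lo/c/S/R/U, Lo/c/E/R/U} → row (4,2) (1,4)
{Lo/c/S/R/W, Lo/c/E/R/W} → row (4,2) (4,3)
{Lo/c/S/C/U, Lo/c/E/C/U} → row (2,0) (1,4)
{Lo/c/S/C/W, Lo/c/E/C/W} → row (2,0) (4,3)
{Lo/a/S/R/U, Lo/a/S/R/W, Lo/a/S/C/U, Lo/a/S/C/W, Lo/a/E/R/U, Lo/a/E/R/W, Lo/a/E/C/U, Lo/a/E/C/W} → row (5,0) (5,0)
{Mid/c/S/R/U, Mid/c/S/R/W, Mid/c/S/C/U, Mid/c/S/C/W, Mid/a/S/R/U, Mid/a/S/R/W, Mid/a/S/C/U, Mid/a/S/C/W} → row (0,3) (0,3)
{Mid/c/E/R/U, Mid/c/E/R/W, Mid/c/E/C/U, Mid/c/E/C/W, Mid/a/E/R/U, Mid/a/E/R/W, Mid/a/E/C/U, Mid/a/E/C/W} → row (4,6) (4,6)
That's 7 distinct rows out of 32 strategies.

7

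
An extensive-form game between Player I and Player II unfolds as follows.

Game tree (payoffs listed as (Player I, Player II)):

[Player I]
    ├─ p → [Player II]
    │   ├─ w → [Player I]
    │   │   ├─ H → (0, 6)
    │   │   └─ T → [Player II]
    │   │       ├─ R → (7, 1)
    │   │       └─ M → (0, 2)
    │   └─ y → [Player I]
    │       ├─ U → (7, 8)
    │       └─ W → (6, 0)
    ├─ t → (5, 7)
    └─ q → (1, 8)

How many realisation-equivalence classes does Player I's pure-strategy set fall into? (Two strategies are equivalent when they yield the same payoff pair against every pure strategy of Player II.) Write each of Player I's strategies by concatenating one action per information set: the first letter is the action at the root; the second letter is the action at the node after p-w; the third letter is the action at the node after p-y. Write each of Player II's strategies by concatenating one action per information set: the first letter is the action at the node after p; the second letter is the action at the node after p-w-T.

Player I has 12 pure strategies: pHU, pHW, pTU, pTW, tHU, tHW, tTU, tTW, qHU, qHW, qTU, qTW. Columns: wR, wM, yR, yM.
{pHU} → row (0,6) (0,6) (7,8) (7,8)
{pHW} → row (0,6) (0,6) (6,0) (6,0)
{pTU} → row (7,1) (0,2) (7,8) (7,8)
{pTW} → row (7,1) (0,2) (6,0) (6,0)
{tHU, tHW, tTU, tTW} → row (5,7) (5,7) (5,7) (5,7)
{qHU, qHW, qTU, qTW} → row (1,8) (1,8) (1,8) (1,8)
That's 6 distinct rows out of 12 strategies.

6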